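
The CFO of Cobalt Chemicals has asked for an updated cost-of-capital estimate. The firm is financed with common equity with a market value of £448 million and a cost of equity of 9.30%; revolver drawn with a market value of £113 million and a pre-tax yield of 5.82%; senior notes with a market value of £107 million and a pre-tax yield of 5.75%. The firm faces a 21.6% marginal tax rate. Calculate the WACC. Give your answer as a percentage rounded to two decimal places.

Total capital V = 448 + 113 + 107 = 668.
Equity: weight = 448/668 = 0.6707; cost = 9.3%.
Revolver drawn: weight = 113/668 = 0.1692; after-tax cost = 5.82% × (1 − 21.6%) = 4.5629%.
Senior notes: weight = 107/668 = 0.1602; after-tax cost = 5.75% × (1 − 21.6%) = 4.5080%.
WACC = 0.6707 × 9.3000% + 0.1692 × 4.5629% + 0.1602 × 4.5080% = 7.7311%.

7.73%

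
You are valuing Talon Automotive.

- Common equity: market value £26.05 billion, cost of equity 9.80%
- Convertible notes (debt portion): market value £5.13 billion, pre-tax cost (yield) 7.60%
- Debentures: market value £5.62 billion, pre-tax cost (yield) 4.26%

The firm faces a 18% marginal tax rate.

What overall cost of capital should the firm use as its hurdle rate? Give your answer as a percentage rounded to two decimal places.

Total capital V = 26.05 + 5.13 + 5.62 = 36.8.
Equity: weight = 26.05/36.8 = 0.7079; cost = 9.8%.
Convertible notes (debt portion): weight = 5.13/36.8 = 0.1394; after-tax cost = 7.6% × (1 − 18%) = 6.2320%.
Debentures: weight = 5.62/36.8 = 0.1527; after-tax cost = 4.26% × (1 − 18%) = 3.4932%.
WACC = 0.7079 × 9.8000% + 0.1394 × 6.2320% + 0.1527 × 3.4932% = 8.3395%.

8.34%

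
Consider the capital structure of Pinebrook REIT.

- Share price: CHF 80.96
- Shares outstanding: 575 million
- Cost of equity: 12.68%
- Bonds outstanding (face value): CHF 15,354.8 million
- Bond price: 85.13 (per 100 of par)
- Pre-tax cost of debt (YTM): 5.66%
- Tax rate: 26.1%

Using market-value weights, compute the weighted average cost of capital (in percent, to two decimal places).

10.82%

Market value of equity E = 80.96 × 575m = 46552m. Market value of debt D = 15354.8m × 85.13/100 = 13071.54124m.
Total capital V = 46552 + 13071.54124 = 59623.54124.
Equity: weight = 46552/59623.54124 = 0.7808; cost = 12.68%.
Bonds outstanding: weight = 13071.54124/59623.54124 = 0.2192; after-tax cost = 5.66% × (1 − 26.1%) = 4.1827%.
WACC = 0.7808 × 12.6800% + 0.2192 × 4.1827% = 10.8171%.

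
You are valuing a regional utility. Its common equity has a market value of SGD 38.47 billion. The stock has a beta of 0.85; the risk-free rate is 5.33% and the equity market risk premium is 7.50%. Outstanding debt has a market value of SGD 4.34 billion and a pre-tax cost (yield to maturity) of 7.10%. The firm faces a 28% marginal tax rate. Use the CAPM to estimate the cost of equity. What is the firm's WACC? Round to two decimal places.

11.04%

Cost of equity via CAPM: Re = 5.33% + 0.85 × 7.5% = 11.7050%.
Total capital V = 38.47 + 4.34 = 42.81.
Equity: weight = 38.47/42.81 = 0.8986; cost = 11.705%.
Debt: weight = 4.34/42.81 = 0.1014; after-tax cost = 7.1% × (1 − 28%) = 5.1120%.
WACC = 0.8986 × 11.7050% + 0.1014 × 5.1120% = 11.0366%.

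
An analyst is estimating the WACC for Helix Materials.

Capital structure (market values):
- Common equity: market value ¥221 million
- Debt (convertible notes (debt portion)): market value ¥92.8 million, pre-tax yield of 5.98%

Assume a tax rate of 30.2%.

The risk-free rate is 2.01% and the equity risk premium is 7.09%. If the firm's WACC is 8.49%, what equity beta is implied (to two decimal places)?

1.17

Total capital V = 221 + 92.8 = 313.8.
Equity weight = 221/313.8 = 0.7043.
Convertible notes (debt portion) weight = 92.8/313.8 = 0.2957.
Debt contribution = 0.2957 × 5.98% × (1 − 30.2%) = 1.2344%.
Required equity contribution = 8.49% − 1.2344% = 7.2556%  ⇒  Re = 10.3023%.
CAPM: 10.3023% = 2.01% + β × 7.09%  ⇒  β = 1.1696.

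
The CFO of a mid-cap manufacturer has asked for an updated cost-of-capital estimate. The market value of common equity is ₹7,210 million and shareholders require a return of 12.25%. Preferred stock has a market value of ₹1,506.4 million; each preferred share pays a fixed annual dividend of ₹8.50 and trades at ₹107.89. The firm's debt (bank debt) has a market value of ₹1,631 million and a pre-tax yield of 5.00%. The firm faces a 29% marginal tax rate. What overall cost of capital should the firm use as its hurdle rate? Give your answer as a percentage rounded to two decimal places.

10.24%

Cost of preferred: Rp = 8.5 / 107.89 = 7.8784%.
Total capital V = 7210 + 1506.4 + 1631 = 10347.4.
Equity: weight = 7210/10347.4 = 0.6968; cost = 12.25%.
Preferred: weight = 1506.4/10347.4 = 0.1456; cost = 7.8784%.
Bank debt: weight = 1631/10347.4 = 0.1576; after-tax cost = 5% × (1 − 29%) = 3.5500%.
WACC = 0.6968 × 12.2500% + 0.1456 × 7.8784% + 0.1576 × 3.5500% = 10.2422%.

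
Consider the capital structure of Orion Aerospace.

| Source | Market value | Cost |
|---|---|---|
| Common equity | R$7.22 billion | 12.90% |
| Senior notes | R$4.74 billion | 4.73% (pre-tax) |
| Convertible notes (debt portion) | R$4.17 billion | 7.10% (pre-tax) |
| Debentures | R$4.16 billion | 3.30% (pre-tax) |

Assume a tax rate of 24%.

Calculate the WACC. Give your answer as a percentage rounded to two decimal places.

7.05%

Total capital V = 7.22 + 4.74 + 4.17 + 4.16 = 20.29.
Equity: weight = 7.22/20.29 = 0.3558; cost = 12.9%.
Senior notes: weight = 4.74/20.29 = 0.2336; after-tax cost = 4.73% × (1 − 24%) = 3.5948%.
Convertible notes (debt portion): weight = 4.17/20.29 = 0.2055; after-tax cost = 7.1% × (1 − 24%) = 5.3960%.
Debentures: weight = 4.16/20.29 = 0.2050; after-tax cost = 3.3% × (1 − 24%) = 2.5080%.
WACC = 0.3558 × 12.9000% + 0.2336 × 3.5948% + 0.2055 × 5.3960% + 0.2050 × 2.5080% = 7.0533%.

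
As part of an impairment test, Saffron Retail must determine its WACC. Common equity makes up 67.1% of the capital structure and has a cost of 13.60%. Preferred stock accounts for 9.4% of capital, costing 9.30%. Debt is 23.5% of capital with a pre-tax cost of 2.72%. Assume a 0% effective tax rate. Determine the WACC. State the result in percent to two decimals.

After-tax cost of debt = 2.72% × (1 − 0%) = 2.7200%.
WACC = 0.671 × 13.6000% + 0.094 × 9.3000% + 0.235 × 2.7200% = 10.6390%.

10.64%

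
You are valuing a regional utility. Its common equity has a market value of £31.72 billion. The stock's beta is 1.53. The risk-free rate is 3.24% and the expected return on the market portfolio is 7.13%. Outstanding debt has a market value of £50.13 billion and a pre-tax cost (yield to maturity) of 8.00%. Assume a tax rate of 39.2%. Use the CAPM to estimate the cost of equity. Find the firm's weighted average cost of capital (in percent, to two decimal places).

Market risk premium = 7.13% − 3.24% = 3.89%.
Cost of equity via CAPM: Re = 3.24% + 1.53 × 3.89% = 9.1917%.
Total capital V = 31.72 + 50.13 = 81.85.
Equity: weight = 31.72/81.85 = 0.3875; cost = 9.1917%.
Debt: weight = 50.13/81.85 = 0.6125; after-tax cost = 8% × (1 − 39.2%) = 4.8640%.
WACC = 0.3875 × 9.1917% + 0.6125 × 4.8640% = 6.5411%.

6.54%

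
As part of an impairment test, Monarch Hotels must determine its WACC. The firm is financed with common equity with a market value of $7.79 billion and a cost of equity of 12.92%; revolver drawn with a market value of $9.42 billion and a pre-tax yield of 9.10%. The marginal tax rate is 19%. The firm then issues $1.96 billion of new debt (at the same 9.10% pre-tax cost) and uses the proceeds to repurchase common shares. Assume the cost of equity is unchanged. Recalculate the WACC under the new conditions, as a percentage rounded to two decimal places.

After the change:
Total capital V = 5.83 + 11.38 = 17.21.
Equity: weight = 5.83/17.21 = 0.3388; cost = 12.92%.
Revolver drawn: weight = 11.38/17.21 = 0.6612; after-tax cost = 9.1% × (1 − 19%) = 7.3710%.
WACC = 0.3388 × 12.9200% + 0.6612 × 7.3710% = 9.2508%.

9.25%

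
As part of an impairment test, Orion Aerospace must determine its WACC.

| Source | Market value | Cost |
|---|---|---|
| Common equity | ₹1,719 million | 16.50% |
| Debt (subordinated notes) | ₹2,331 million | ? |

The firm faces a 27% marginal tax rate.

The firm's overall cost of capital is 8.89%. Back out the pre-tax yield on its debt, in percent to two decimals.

4.49%

Total capital V = 1719 + 2331 = 4050.
Equity weight = 1719/4050 = 0.4244.
Subordinated notes weight = 2331/4050 = 0.5756.
Equity contribution = 0.4244 × 16.5% = 7.0033%.
Remaining for debt = 8.89% − 7.0033% = 1.8867%.
Rd × (1 − 27%) × 0.5756 = 1.8867%  ⇒  Rd = 4.4904%.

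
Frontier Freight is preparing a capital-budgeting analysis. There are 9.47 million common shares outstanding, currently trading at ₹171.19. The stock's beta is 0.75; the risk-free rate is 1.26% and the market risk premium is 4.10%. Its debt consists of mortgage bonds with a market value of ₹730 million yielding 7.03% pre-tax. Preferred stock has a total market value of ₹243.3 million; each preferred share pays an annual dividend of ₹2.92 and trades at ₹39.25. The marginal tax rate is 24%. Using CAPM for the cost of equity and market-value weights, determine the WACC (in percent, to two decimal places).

4.91%

Cost of equity via CAPM: Re = 1.26% + 0.75 × 4.1% = 4.3350%.
Cost of preferred: Rp = 2.92 / 39.25 = 7.4395%.
Market value of equity E = 171.19 × 9.47m = 1621.1693m.
Total capital V = 1621.1693 + 243.3 + 730 = 2594.4693.
Equity: weight = 1621.1693/2594.4693 = 0.6249; cost = 4.335%.
Preferred: weight = 243.3/2594.4693 = 0.0938; cost = 7.4395%.
Mortgage bonds: weight = 730/2594.4693 = 0.2814; after-tax cost = 7.03% × (1 − 24%) = 5.3428%.
WACC = 0.6249 × 4.3350% + 0.0938 × 7.4395% + 0.2814 × 5.3428% = 4.9097%.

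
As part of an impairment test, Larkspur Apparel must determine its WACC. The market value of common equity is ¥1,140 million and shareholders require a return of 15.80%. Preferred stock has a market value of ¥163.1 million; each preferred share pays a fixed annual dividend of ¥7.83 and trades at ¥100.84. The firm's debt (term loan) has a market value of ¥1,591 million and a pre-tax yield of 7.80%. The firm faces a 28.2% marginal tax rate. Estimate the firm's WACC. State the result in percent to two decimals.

Cost of preferred: Rp = 7.83 / 100.84 = 7.7648%.
Total capital V = 1140 + 163.1 + 1591 = 2894.1.
Equity: weight = 1140/2894.1 = 0.3939; cost = 15.8%.
Preferred: weight = 163.1/2894.1 = 0.0564; cost = 7.7648%.
Term loan: weight = 1591/2894.1 = 0.5497; after-tax cost = 7.8% × (1 − 28.2%) = 5.6004%.
WACC = 0.3939 × 15.8000% + 0.0564 × 7.7648% + 0.5497 × 5.6004% = 9.7400%.

9.74%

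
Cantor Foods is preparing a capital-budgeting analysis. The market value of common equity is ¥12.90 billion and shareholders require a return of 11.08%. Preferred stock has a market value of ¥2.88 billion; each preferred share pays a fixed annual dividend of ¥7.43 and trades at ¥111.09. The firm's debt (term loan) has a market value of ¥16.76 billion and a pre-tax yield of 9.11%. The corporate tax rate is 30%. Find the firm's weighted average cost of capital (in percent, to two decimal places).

Cost of preferred: Rp = 7.43 / 111.09 = 6.6883%.
Total capital V = 12.9 + 2.88 + 16.76 = 32.54.
Equity: weight = 12.9/32.54 = 0.3964; cost = 11.08%.
Preferred: weight = 2.88/32.54 = 0.0885; cost = 6.6883%.
Term loan: weight = 16.76/32.54 = 0.5151; after-tax cost = 9.11% × (1 − 30%) = 6.3770%.
WACC = 0.3964 × 11.0800% + 0.0885 × 6.6883% + 0.5151 × 6.3770% = 8.2690%.

8.27%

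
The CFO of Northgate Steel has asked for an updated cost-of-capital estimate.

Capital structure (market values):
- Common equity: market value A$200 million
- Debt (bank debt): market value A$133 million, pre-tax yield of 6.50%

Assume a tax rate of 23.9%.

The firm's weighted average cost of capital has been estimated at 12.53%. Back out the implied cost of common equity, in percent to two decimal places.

Total capital V = 200 + 133 = 333.
Equity weight = 200/333 = 0.6006.
Bank debt weight = 133/333 = 0.3994.
Debt contribution = 0.3994 × 6.5% × (1 − 23.9%) = 1.9756%.
Required equity contribution = 12.53% − 1.9756% = 10.5544%.
Re = 10.5544% / 0.6006 = 17.5730%.

17.57%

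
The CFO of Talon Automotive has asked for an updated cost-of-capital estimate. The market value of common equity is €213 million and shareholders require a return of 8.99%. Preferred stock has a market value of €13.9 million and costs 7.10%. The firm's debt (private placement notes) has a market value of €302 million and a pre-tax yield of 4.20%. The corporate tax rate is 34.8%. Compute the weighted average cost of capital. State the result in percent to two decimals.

Total capital V = 213 + 13.9 + 302 = 528.9.
Equity: weight = 213/528.9 = 0.4027; cost = 8.99%.
Preferred: weight = 13.9/528.9 = 0.0263; cost = 7.1%.
Private placement notes: weight = 302/528.9 = 0.5710; after-tax cost = 4.2% × (1 − 34.8%) = 2.7384%.
WACC = 0.4027 × 8.9900% + 0.0263 × 7.1000% + 0.5710 × 2.7384% = 5.3707%.

5.37%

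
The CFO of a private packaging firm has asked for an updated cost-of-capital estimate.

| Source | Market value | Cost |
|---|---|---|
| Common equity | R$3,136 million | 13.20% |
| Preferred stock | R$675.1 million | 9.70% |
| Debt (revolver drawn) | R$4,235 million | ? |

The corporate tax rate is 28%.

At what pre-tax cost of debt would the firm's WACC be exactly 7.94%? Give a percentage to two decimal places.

Total capital V = 3136 + 675.1 + 4235 = 8046.1.
Equity weight = 3136/8046.1 = 0.3898.
Preferred weight = 675.1/8046.1 = 0.0839.
Revolver drawn weight = 4235/8046.1 = 0.5263.
Equity contribution = 0.3898 × 13.2% = 5.1448%.
Preferred contribution = 0.0839 × 9.7% = 0.8139%.
Remaining for debt = 7.94% − 5.9586% = 1.9814%.
Rd × (1 − 28%) × 0.5263 = 1.9814%  ⇒  Rd = 5.2284%.

5.23%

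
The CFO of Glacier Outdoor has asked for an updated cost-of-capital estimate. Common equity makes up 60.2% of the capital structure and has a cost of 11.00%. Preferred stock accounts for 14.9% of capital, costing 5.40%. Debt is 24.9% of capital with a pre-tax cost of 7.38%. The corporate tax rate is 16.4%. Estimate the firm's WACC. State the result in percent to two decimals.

After-tax cost of debt = 7.38% × (1 − 16.4%) = 6.1697%.
WACC = 0.602 × 11.0000% + 0.149 × 5.4000% + 0.249 × 6.1697% = 8.9629%.

8.96%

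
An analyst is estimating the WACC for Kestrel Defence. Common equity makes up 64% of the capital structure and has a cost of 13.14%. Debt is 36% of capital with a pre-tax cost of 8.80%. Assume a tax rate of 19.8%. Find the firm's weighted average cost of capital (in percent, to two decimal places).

After-tax cost of debt = 8.8% × (1 − 19.8%) = 7.0576%.
WACC = 0.640 × 13.1400% + 0.360 × 7.0576% = 10.9503%.

10.95%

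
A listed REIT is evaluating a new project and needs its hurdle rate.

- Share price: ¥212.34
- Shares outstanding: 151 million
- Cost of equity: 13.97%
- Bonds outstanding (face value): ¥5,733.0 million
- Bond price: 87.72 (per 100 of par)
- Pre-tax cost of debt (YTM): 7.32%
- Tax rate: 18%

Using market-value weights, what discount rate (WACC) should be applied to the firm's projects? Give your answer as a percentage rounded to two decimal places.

Market value of equity E = 212.34 × 151m = 32063.34m. Market value of debt D = 5733m × 87.72/100 = 5028.9876m.
Total capital V = 32063.34 + 5028.9876 = 37092.3276.
Equity: weight = 32063.34/37092.3276 = 0.8644; cost = 13.97%.
Bonds outstanding: weight = 5028.9876/37092.3276 = 0.1356; after-tax cost = 7.32% × (1 − 18%) = 6.0024%.
WACC = 0.8644 × 13.9700% + 0.1356 × 6.0024% = 12.8898%.

12.89%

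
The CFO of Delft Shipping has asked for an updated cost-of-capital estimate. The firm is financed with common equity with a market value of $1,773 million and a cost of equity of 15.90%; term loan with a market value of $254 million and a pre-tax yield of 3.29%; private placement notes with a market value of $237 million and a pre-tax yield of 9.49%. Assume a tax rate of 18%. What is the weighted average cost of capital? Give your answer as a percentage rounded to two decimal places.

13.57%

Total capital V = 1773 + 254 + 237 = 2264.
Equity: weight = 1773/2264 = 0.7831; cost = 15.9%.
Term loan: weight = 254/2264 = 0.1122; after-tax cost = 3.29% × (1 − 18%) = 2.6978%.
Private placement notes: weight = 237/2264 = 0.1047; after-tax cost = 9.49% × (1 − 18%) = 7.7818%.
WACC = 0.7831 × 15.9000% + 0.1122 × 2.6978% + 0.1047 × 7.7818% = 13.5690%.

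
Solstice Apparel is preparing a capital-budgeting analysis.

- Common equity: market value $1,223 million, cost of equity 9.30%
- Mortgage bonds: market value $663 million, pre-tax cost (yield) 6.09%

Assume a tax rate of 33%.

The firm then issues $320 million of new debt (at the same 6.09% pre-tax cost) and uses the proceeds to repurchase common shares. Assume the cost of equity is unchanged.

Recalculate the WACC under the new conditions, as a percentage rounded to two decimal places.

After the change:
Total capital V = 903 + 983 = 1886.
Equity: weight = 903/1886 = 0.4788; cost = 9.3%.
Mortgage bonds: weight = 983/1886 = 0.5212; after-tax cost = 6.09% × (1 − 33%) = 4.0803%.
WACC = 0.4788 × 9.3000% + 0.5212 × 4.0803% = 6.5794%.

6.58%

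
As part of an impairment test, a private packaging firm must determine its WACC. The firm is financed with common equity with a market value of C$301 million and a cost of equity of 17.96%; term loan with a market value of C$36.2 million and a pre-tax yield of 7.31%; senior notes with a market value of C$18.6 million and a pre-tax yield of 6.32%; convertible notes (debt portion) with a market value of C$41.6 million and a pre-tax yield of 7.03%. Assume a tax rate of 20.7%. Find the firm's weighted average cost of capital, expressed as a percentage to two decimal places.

14.95%

Total capital V = 301 + 36.2 + 18.6 + 41.6 = 397.4.
Equity: weight = 301/397.4 = 0.7574; cost = 17.96%.
Term loan: weight = 36.2/397.4 = 0.0911; after-tax cost = 7.31% × (1 − 20.7%) = 5.7968%.
Senior notes: weight = 18.6/397.4 = 0.0468; after-tax cost = 6.32% × (1 − 20.7%) = 5.0118%.
Convertible notes (debt portion): weight = 41.6/397.4 = 0.1047; after-tax cost = 7.03% × (1 − 20.7%) = 5.5748%.
WACC = 0.7574 × 17.9600% + 0.0911 × 5.7968% + 0.0468 × 5.0118% + 0.1047 × 5.5748% = 14.9495%.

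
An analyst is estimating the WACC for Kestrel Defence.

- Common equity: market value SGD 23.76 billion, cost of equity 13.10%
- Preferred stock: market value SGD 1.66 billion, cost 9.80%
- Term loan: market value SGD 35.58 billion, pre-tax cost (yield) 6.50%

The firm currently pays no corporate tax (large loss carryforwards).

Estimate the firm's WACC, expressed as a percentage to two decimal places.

Total capital V = 23.76 + 1.66 + 35.58 = 61.
Equity: weight = 23.76/61 = 0.3895; cost = 13.1%.
Preferred: weight = 1.66/61 = 0.0272; cost = 9.8%.
Term loan: weight = 35.58/61 = 0.5833; after-tax cost = 6.5% × (1 − 0%) = 6.5000%.
WACC = 0.3895 × 13.1000% + 0.0272 × 9.8000% + 0.5833 × 6.5000% = 9.1606%.

9.16%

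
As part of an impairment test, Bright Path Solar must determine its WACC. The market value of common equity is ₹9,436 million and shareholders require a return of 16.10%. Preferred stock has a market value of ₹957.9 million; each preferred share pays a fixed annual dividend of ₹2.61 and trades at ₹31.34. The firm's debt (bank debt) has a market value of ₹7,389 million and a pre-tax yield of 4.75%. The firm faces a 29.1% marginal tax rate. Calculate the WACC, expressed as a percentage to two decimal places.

10.39%

Cost of preferred: Rp = 2.61 / 31.34 = 8.3280%.
Total capital V = 9436 + 957.9 + 7389 = 17782.9.
Equity: weight = 9436/17782.9 = 0.5306; cost = 16.1%.
Preferred: weight = 957.9/17782.9 = 0.0539; cost = 8.328%.
Bank debt: weight = 7389/17782.9 = 0.4155; after-tax cost = 4.75% × (1 − 29.1%) = 3.3678%.
WACC = 0.5306 × 16.1000% + 0.0539 × 8.3280% + 0.4155 × 3.3678% = 10.3910%.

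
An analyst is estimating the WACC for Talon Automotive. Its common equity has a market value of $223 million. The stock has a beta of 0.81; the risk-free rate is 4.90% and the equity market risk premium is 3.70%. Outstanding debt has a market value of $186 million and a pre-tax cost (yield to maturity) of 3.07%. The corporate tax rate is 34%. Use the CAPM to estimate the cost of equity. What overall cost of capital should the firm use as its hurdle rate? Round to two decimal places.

5.23%

Cost of equity via CAPM: Re = 4.9% + 0.81 × 3.7% = 7.8970%.
Total capital V = 223 + 186 = 409.
Equity: weight = 223/409 = 0.5452; cost = 7.897%.
Debt: weight = 186/409 = 0.4548; after-tax cost = 3.07% × (1 − 34%) = 2.0262%.
WACC = 0.5452 × 7.8970% + 0.4548 × 2.0262% = 5.2271%.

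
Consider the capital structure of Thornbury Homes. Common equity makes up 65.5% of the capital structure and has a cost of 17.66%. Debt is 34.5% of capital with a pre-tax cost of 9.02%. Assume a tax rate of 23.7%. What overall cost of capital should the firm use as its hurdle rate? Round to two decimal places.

After-tax cost of debt = 9.02% × (1 − 23.7%) = 6.8823%.
WACC = 0.655 × 17.6600% + 0.345 × 6.8823% = 13.9417%.

13.94%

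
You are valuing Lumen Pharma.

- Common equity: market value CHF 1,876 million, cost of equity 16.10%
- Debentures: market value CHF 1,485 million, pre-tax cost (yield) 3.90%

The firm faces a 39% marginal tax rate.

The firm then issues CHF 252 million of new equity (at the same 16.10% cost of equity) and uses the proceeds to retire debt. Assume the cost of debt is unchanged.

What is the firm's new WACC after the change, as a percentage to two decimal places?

11.07%

After the change:
Total capital V = 2128 + 1233 = 3361.
Equity: weight = 2128/3361 = 0.6331; cost = 16.1%.
Debentures: weight = 1233/3361 = 0.3669; after-tax cost = 3.9% × (1 − 39%) = 2.3790%.
WACC = 0.6331 × 16.1000% + 0.3669 × 2.3790% = 11.0664%.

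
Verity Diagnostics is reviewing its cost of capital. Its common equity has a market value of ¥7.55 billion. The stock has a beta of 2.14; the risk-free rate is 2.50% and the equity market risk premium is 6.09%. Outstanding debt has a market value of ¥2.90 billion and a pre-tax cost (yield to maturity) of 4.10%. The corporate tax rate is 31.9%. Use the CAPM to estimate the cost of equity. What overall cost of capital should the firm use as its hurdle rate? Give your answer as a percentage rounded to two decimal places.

Cost of equity via CAPM: Re = 2.5% + 2.14 × 6.09% = 15.5326%.
Total capital V = 7.55 + 2.9 = 10.45.
Equity: weight = 7.55/10.45 = 0.7225; cost = 15.5326%.
Debt: weight = 2.9/10.45 = 0.2775; after-tax cost = 4.1% × (1 − 31.9%) = 2.7921%.
WACC = 0.7225 × 15.5326% + 0.2775 × 2.7921% = 11.9970%.

12.00%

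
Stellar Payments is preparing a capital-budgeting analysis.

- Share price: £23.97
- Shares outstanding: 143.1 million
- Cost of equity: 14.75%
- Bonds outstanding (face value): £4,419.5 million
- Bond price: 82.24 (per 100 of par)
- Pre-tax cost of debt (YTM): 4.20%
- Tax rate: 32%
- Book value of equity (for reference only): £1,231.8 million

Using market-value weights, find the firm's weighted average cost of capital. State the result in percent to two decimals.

8.63%

Market value of equity E = 23.97 × 143.1m = 3430.107m. Market value of debt D = 4419.5m × 82.24/100 = 3634.5968m.
Total capital V = 3430.107 + 3634.5968 = 7064.7038.
Equity: weight = 3430.107/7064.7038 = 0.4855; cost = 14.75%.
Bonds outstanding: weight = 3634.5968/7064.7038 = 0.5145; after-tax cost = 4.2% × (1 − 32%) = 2.8560%.
WACC = 0.4855 × 14.7500% + 0.5145 × 2.8560% = 8.6309%.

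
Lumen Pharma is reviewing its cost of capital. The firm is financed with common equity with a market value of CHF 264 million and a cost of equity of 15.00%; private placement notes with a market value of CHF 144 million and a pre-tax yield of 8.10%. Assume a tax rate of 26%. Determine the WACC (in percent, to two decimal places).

Total capital V = 264 + 144 = 408.
Equity: weight = 264/408 = 0.6471; cost = 15%.
Private placement notes: weight = 144/408 = 0.3529; after-tax cost = 8.1% × (1 − 26%) = 5.9940%.
WACC = 0.6471 × 15.0000% + 0.3529 × 5.9940% = 11.8214%.

11.82%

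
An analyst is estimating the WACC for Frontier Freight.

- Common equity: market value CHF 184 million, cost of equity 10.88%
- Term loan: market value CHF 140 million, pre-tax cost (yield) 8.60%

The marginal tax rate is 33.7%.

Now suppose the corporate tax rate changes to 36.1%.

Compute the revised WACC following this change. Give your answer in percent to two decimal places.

After the change:
Total capital V = 184 + 140 = 324.
Equity: weight = 184/324 = 0.5679; cost = 10.88%.
Term loan: weight = 140/324 = 0.4321; after-tax cost = 8.6% × (1 − 36.1%) = 5.4954%.
WACC = 0.5679 × 10.8800% + 0.4321 × 5.4954% = 8.5533%.

8.55%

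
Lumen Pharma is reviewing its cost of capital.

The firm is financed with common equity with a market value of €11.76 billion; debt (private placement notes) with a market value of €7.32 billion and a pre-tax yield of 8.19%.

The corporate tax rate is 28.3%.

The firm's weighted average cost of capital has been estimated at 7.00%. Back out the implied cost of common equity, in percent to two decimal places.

Total capital V = 11.76 + 7.32 = 19.08.
Equity weight = 11.76/19.08 = 0.6164.
Private placement notes weight = 7.32/19.08 = 0.3836.
Debt contribution = 0.3836 × 8.19% × (1 − 28.3%) = 2.2529%.
Required equity contribution = 7.0% − 2.2529% = 4.7471%.
Re = 4.7471% / 0.6164 = 7.7020%.

7.70%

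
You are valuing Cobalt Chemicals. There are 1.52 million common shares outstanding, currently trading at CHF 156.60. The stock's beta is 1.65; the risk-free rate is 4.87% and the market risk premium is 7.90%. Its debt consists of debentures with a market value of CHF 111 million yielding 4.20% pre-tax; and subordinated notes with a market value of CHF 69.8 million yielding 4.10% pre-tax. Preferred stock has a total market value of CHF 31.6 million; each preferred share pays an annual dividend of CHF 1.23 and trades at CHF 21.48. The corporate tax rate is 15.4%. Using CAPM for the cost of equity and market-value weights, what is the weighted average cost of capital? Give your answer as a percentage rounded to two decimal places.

11.28%

Cost of equity via CAPM: Re = 4.87% + 1.65 × 7.9% = 17.9050%.
Cost of preferred: Rp = 1.23 / 21.48 = 5.7263%.
Market value of equity E = 156.6 × 1.52m = 238.032m.
Total capital V = 238.032 + 31.6 + 111 + 69.8 = 450.432.
Equity: weight = 238.032/450.432 = 0.5285; cost = 17.905%.
Preferred: weight = 31.6/450.432 = 0.0702; cost = 5.7263%.
Debentures: weight = 111/450.432 = 0.2464; after-tax cost = 4.2% × (1 − 15.4%) = 3.5532%.
Subordinated notes: weight = 69.8/450.432 = 0.1550; after-tax cost = 4.1% × (1 − 15.4%) = 3.4686%.
WACC = 0.5285 × 17.9050% + 0.0702 × 5.7263% + 0.2464 × 3.5532% + 0.1550 × 3.4686% = 11.2768%.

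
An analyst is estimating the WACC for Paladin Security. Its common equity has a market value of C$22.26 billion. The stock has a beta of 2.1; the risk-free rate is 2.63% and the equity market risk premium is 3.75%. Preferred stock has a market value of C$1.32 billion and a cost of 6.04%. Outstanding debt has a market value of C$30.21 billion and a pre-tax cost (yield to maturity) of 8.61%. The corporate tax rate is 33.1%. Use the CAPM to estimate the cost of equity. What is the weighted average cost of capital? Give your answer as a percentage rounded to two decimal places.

Cost of equity via CAPM: Re = 2.63% + 2.1 × 3.75% = 10.5050%.
Total capital V = 22.26 + 1.32 + 30.21 = 53.79.
Equity: weight = 22.26/53.79 = 0.4138; cost = 10.505%.
Preferred: weight = 1.32/53.79 = 0.0245; cost = 6.04%.
Debt: weight = 30.21/53.79 = 0.5616; after-tax cost = 8.61% × (1 − 33.1%) = 5.7601%.
WACC = 0.4138 × 10.5050% + 0.0245 × 6.0400% + 0.5616 × 5.7601% = 7.7306%.

7.73%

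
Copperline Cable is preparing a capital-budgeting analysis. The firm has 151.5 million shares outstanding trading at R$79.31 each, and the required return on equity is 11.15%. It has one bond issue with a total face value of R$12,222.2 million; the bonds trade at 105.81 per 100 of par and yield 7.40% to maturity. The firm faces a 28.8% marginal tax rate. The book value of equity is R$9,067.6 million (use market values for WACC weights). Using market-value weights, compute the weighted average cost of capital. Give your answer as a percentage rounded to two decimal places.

8.10%

Market value of equity E = 79.31 × 151.5m = 12015.465m. Market value of debt D = 12222.2m × 105.81/100 = 12932.30982m.
Total capital V = 12015.465 + 12932.30982 = 24947.77482.
Equity: weight = 12015.465/24947.77482 = 0.4816; cost = 11.15%.
Bonds outstanding: weight = 12932.30982/24947.77482 = 0.5184; after-tax cost = 7.4% × (1 − 28.8%) = 5.2688%.
WACC = 0.4816 × 11.1500% + 0.5184 × 5.2688% = 8.1013%.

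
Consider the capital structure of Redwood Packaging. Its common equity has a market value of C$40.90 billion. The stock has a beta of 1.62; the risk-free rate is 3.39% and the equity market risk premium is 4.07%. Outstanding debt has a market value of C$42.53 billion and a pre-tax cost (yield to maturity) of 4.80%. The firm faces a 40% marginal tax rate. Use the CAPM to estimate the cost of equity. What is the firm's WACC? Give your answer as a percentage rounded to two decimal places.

Cost of equity via CAPM: Re = 3.39% + 1.62 × 4.07% = 9.9834%.
Total capital V = 40.9 + 42.53 = 83.43.
Equity: weight = 40.9/83.43 = 0.4902; cost = 9.9834%.
Debt: weight = 42.53/83.43 = 0.5098; after-tax cost = 4.8% × (1 − 40%) = 2.8800%.
WACC = 0.4902 × 9.9834% + 0.5098 × 2.8800% = 6.3623%.

6.36%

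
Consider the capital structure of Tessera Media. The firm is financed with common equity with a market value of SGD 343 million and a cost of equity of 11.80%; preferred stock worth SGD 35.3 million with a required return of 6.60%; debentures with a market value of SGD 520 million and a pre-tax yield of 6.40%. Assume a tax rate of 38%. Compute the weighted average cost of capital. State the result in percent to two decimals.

Total capital V = 343 + 35.3 + 520 = 898.3.
Equity: weight = 343/898.3 = 0.3818; cost = 11.8%.
Preferred: weight = 35.3/898.3 = 0.0393; cost = 6.6%.
Debentures: weight = 520/898.3 = 0.5789; after-tax cost = 6.4% × (1 − 38%) = 3.9680%.
WACC = 0.3818 × 11.8000% + 0.0393 × 6.6000% + 0.5789 × 3.9680% = 7.0619%.

7.06%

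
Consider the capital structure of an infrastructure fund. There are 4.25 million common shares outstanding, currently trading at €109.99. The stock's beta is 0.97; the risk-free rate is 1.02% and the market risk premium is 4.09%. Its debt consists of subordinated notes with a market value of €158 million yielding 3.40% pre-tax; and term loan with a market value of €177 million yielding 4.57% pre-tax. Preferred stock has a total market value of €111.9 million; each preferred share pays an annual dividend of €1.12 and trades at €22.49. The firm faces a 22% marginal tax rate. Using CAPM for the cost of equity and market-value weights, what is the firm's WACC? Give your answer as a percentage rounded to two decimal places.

Cost of equity via CAPM: Re = 1.02% + 0.97 × 4.09% = 4.9873%.
Cost of preferred: Rp = 1.12 / 22.49 = 4.9800%.
Market value of equity E = 109.99 × 4.25m = 467.4575m.
Total capital V = 467.4575 + 111.9 + 158 + 177 = 914.3575.
Equity: weight = 467.4575/914.3575 = 0.5112; cost = 4.9873%.
Preferred: weight = 111.9/914.3575 = 0.1224; cost = 4.98%.
Subordinated notes: weight = 158/914.3575 = 0.1728; after-tax cost = 3.4% × (1 − 22%) = 2.6520%.
Term loan: weight = 177/914.3575 = 0.1936; after-tax cost = 4.57% × (1 − 22%) = 3.5646%.
WACC = 0.5112 × 4.9873% + 0.1224 × 4.9800% + 0.1728 × 2.6520% + 0.1936 × 3.5646% = 4.3075%.

4.31%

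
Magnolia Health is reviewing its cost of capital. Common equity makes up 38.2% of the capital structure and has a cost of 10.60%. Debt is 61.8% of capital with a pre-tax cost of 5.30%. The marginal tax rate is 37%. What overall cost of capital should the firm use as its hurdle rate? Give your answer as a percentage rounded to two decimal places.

6.11%

After-tax cost of debt = 5.3% × (1 − 37%) = 3.3390%.
WACC = 0.382 × 10.6000% + 0.618 × 3.3390% = 6.1127%.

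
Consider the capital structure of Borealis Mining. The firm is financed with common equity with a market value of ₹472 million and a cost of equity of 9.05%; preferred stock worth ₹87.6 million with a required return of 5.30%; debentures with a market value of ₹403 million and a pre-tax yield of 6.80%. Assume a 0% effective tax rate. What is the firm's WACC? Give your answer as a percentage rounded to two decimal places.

Total capital V = 472 + 87.6 + 403 = 962.6.
Equity: weight = 472/962.6 = 0.4903; cost = 9.05%.
Preferred: weight = 87.6/962.6 = 0.0910; cost = 5.3%.
Debentures: weight = 403/962.6 = 0.4187; after-tax cost = 6.8% × (1 − 0%) = 6.8000%.
WACC = 0.4903 × 9.0500% + 0.0910 × 5.3000% + 0.4187 × 6.8000% = 7.7668%.

7.77%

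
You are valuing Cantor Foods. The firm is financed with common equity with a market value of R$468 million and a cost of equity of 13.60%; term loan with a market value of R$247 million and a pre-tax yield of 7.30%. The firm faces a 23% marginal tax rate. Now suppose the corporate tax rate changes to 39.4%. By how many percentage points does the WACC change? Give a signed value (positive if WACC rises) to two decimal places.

-0.41 pp

Current WACC:
Total capital V = 468 + 247 = 715.
Equity: weight = 468/715 = 0.6545; cost = 13.6%.
Term loan: weight = 247/715 = 0.3455; after-tax cost = 7.3% × (1 − 23%) = 5.6210%.
WACC = 0.6545 × 13.6000% + 0.3455 × 5.6210% = 10.8436%.
After the change:
Total capital V = 468 + 247 = 715.
Equity: weight = 468/715 = 0.6545; cost = 13.6%.
Term loan: weight = 247/715 = 0.3455; after-tax cost = 7.3% × (1 − 39.4%) = 4.4238%.
WACC = 0.6545 × 13.6000% + 0.3455 × 4.4238% = 10.4300%.
Change in WACC = 10.4300% − 10.8436% = -0.4136 pp.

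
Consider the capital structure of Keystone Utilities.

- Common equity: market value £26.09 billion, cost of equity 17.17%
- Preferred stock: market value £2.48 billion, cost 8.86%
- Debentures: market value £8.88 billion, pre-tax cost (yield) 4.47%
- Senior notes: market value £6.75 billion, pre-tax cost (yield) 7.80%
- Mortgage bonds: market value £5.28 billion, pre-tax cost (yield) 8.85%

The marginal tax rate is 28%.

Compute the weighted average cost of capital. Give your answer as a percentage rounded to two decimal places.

Total capital V = 26.09 + 2.48 + 8.88 + 6.75 + 5.28 = 49.48.
Equity: weight = 26.09/49.48 = 0.5273; cost = 17.17%.
Preferred: weight = 2.48/49.48 = 0.0501; cost = 8.86%.
Debentures: weight = 8.88/49.48 = 0.1795; after-tax cost = 4.47% × (1 − 28%) = 3.2184%.
Senior notes: weight = 6.75/49.48 = 0.1364; after-tax cost = 7.8% × (1 − 28%) = 5.6160%.
Mortgage bonds: weight = 5.28/49.48 = 0.1067; after-tax cost = 8.85% × (1 − 28%) = 6.3720%.
WACC = 0.5273 × 17.1700% + 0.0501 × 8.8600% + 0.1795 × 3.2184% + 0.1364 × 5.6160% + 0.1067 × 6.3720% = 11.5212%.

11.52%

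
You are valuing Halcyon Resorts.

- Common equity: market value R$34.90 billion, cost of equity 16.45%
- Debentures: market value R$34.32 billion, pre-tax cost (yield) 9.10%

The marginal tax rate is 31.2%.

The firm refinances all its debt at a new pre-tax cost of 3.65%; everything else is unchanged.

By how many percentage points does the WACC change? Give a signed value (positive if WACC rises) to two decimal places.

-1.86 pp

Current WACC:
Total capital V = 34.9 + 34.32 = 69.22.
Equity: weight = 34.9/69.22 = 0.5042; cost = 16.45%.
Debentures: weight = 34.32/69.22 = 0.4958; after-tax cost = 9.1% × (1 − 31.2%) = 6.2608%.
WACC = 0.5042 × 16.4500% + 0.4958 × 6.2608% = 11.3981%.
After the change:
Total capital V = 34.9 + 34.32 = 69.22.
Equity: weight = 34.9/69.22 = 0.5042; cost = 16.45%.
Debentures: weight = 34.32/69.22 = 0.4958; after-tax cost = 3.65% × (1 − 31.2%) = 2.5112%.
WACC = 0.5042 × 16.4500% + 0.4958 × 2.5112% = 9.5390%.
Change in WACC = 9.5390% − 11.3981% = -1.8591 pp.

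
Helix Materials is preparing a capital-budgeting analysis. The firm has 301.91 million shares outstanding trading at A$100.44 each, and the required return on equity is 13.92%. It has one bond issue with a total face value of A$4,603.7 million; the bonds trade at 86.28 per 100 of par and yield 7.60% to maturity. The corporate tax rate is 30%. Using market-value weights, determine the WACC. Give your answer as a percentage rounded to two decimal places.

12.92%

Market value of equity E = 100.44 × 301.91m = 30323.8404m. Market value of debt D = 4603.7m × 86.28/100 = 3972.07236m.
Total capital V = 30323.8404 + 3972.07236 = 34295.91276.
Equity: weight = 30323.8404/34295.91276 = 0.8842; cost = 13.92%.
Bonds outstanding: weight = 3972.07236/34295.91276 = 0.1158; after-tax cost = 7.6% × (1 − 30%) = 5.3200%.
WACC = 0.8842 × 13.9200% + 0.1158 × 5.3200% = 12.9240%.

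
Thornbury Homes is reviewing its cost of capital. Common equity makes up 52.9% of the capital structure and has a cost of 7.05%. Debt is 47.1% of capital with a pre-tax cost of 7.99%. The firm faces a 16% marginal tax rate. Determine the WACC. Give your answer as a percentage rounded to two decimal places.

6.89%

After-tax cost of debt = 7.99% × (1 − 16%) = 6.7116%.
WACC = 0.529 × 7.0500% + 0.471 × 6.7116% = 6.8906%.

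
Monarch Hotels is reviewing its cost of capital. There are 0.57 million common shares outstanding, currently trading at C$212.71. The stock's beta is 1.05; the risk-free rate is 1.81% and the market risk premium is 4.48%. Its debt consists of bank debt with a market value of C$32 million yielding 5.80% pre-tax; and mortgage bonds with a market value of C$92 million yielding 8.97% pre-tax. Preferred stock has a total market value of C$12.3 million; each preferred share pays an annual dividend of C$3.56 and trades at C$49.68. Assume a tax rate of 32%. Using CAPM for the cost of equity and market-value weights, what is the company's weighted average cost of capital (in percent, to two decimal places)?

Cost of equity via CAPM: Re = 1.81% + 1.05 × 4.48% = 6.5140%.
Cost of preferred: Rp = 3.56 / 49.68 = 7.1659%.
Market value of equity E = 212.71 × 0.57m = 121.2447m.
Total capital V = 121.2447 + 12.3 + 32 + 92 = 257.5447.
Equity: weight = 121.2447/257.5447 = 0.4708; cost = 6.514%.
Preferred: weight = 12.3/257.5447 = 0.0478; cost = 7.1659%.
Bank debt: weight = 32/257.5447 = 0.1243; after-tax cost = 5.8% × (1 − 32%) = 3.9440%.
Mortgage bonds: weight = 92/257.5447 = 0.3572; after-tax cost = 8.97% × (1 − 32%) = 6.0996%.
WACC = 0.4708 × 6.5140% + 0.0478 × 7.1659% + 0.1243 × 3.9440% + 0.3572 × 6.0996% = 6.0778%.

6.08%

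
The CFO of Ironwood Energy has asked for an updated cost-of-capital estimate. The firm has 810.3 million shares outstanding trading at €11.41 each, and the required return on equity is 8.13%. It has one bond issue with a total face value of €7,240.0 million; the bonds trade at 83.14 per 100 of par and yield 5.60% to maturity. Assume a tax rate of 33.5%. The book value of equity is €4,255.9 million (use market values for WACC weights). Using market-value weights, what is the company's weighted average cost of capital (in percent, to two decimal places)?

6.39%

Market value of equity E = 11.41 × 810.3m = 9245.523m. Market value of debt D = 7240m × 83.14/100 = 6019.336m.
Total capital V = 9245.523 + 6019.336 = 15264.859.
Equity: weight = 9245.523/15264.859 = 0.6057; cost = 8.13%.
Bonds outstanding: weight = 6019.336/15264.859 = 0.3943; after-tax cost = 5.6% × (1 − 33.5%) = 3.7240%.
WACC = 0.6057 × 8.1300% + 0.3943 × 3.7240% = 6.3926%.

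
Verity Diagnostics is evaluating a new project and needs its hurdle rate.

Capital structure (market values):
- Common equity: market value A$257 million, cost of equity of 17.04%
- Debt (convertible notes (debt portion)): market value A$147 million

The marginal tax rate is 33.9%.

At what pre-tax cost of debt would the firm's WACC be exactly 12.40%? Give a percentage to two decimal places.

6.49%

Total capital V = 257 + 147 = 404.
Equity weight = 257/404 = 0.6361.
Convertible notes (debt portion) weight = 147/404 = 0.3639.
Equity contribution = 0.6361 × 17.04% = 10.8398%.
Remaining for debt = 12.4% − 10.8398% = 1.5602%.
Rd × (1 − 33.9%) × 0.3639 = 1.5602%  ⇒  Rd = 6.4870%.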